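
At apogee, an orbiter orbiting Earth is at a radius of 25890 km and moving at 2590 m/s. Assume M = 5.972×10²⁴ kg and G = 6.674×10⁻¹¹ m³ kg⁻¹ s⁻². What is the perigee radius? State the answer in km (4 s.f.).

perigee radius ≈ 7212 km

μ = GM = 6.674×10⁻¹¹ × 5.972×10²⁴ = 3.986×10¹⁴ m³/s².
r_a = 2.589×10⁷ m.
Specific energy ε = v²/2 − μ/r = -1.204×10⁷ J/kg, so a = −μ/(2ε) = 1.655×10⁷ m.
The apsides satisfy r_p + r_a = 2a, so the perigee radius is 2a − r_a = 7.212×10⁶ m = 7211.9 km.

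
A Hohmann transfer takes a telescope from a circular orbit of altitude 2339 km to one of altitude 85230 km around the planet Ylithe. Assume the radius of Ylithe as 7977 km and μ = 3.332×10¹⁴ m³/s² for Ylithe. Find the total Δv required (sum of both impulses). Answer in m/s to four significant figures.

r₁ = 7977 + 2339 = 10316 km = 1.0316×10⁷ m.
r₂ = 7977 + 85230 = 93207 km = 9.3207×10⁷ m.
Transfer ellipse a_t = (r₁ + r₂)/2 = 5.176×10⁷ m.
At r₁: circular v_c1 = √(μ/r₁) = 5683 m/s; transfer-periapsis v_p = √[μ(2/r₁ − 1/a_t)] = 7626 m/s.
Δv₁ = v_p − v_c1 = 1943 m/s.
At r₂: circular v_c2 = √(μ/r₂) = 1891 m/s; transfer-apoapsis v_a = √[μ(2/r₂ − 1/a_t)] = 844.1 m/s.
Δv₂ = v_c2 − v_a = 1047 m/s.
Total Δv = Δv₁ + Δv₂ = 2990 m/s.

Δv_total ≈ 2990 m/s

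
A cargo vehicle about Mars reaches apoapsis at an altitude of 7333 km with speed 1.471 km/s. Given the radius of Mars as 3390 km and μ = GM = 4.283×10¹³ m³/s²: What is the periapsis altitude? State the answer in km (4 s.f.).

r_a = 3390 + 7333 = 10723 km = 1.072×10⁷ m.
Specific energy ε = v²/2 − μ/r = -2.912×10⁶ J/kg, so a = −μ/(2ε) = 7.353×10⁶ m.
The apsides satisfy r_p + r_a = 2a, so the periapsis radius is 2a − r_a = 3.984×10⁶ m = 3983.6 km.
Periapsis altitude = 3983.6 − 3390 = 593.60 km.

periapsis altitude ≈ 593.6 km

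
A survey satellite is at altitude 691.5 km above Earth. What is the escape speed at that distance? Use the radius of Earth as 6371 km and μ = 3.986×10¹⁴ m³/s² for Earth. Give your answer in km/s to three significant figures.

r = 6371 + 691.5 = 7062.5 km = 7.0625×10⁶ m.
Escape speed v_esc = √(2μ/r) = √(2 × 3.986×10¹⁴ / 7.062×10⁶) = √(1.129×10⁸) = 10620 m/s.
= 10.62 km/s.

v_esc ≈ 10.6 km/s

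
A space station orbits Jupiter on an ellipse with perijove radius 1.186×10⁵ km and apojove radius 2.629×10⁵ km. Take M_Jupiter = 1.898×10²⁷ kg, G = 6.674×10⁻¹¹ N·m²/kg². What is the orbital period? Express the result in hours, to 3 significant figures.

μ = GM = 6.674×10⁻¹¹ × 1.898×10²⁷ = 1.267×10¹⁷ m³/s².
Semi-major axis a = (r_p + r_a)/2 = (1.1860×10⁵ + 2.6290×10⁵)/2 = 1.9075×10⁵ km = 1.908×10⁸ m.
By Kepler's third law T = 2π√(a³/μ) = 2π × 7.402×10³ = 4.651×10⁴ s.
= 12.92 hours.

T ≈ 12.9 hours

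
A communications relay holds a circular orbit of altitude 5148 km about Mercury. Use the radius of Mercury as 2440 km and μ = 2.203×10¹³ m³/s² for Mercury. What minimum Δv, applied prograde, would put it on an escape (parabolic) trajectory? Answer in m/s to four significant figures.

r = 2440 + 5148 = 7588.0 km = 7.5880×10⁶ m.
Circular speed v_c = √(μ/r) = 1704 m/s.
Escape speed v_esc = √(2μ/r) = √2 × v_c = 2410 m/s.
Δv = v_esc − v_c = 705.8 m/s.

Δv ≈ 705.8 m/s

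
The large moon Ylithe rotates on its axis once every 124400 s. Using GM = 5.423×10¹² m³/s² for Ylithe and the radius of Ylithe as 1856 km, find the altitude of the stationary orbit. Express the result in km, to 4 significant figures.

h_sync ≈ 11000 km

A synchronous orbit has period T, so by Kepler's third law a = (μT²/4π²)^(1/3).
μT²/4π² = 5.423×10¹² × (1.244×10⁵)² / 39.48 = 2.126×10²¹ m³.
a = 1.286×10⁷ m = 12858 km.
Altitude h = a − R = 12858 − 1856 = 11002 km.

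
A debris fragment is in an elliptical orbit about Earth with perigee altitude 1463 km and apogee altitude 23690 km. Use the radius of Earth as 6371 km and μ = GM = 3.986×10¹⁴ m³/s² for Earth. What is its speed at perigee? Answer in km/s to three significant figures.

v ≈ 8.98 km/s

r_p = 6371 + 1463 = 7834.0 km = 7.8340×10⁶ m.
r_a = 6371 + 23690 = 30061 km = 3.0061×10⁷ m.
Semi-major axis a = (r_p + r_a)/2 = 18948 km = 1.895×10⁷ m.
Vis-viva: v² = μ(2/r − 1/a) = 3.986×10¹⁴ × (2.553×10⁻⁷ − 5.278×10⁻⁸) = 8.072×10⁷ m²/s².
v = 8985 m/s = 8.985 km/s.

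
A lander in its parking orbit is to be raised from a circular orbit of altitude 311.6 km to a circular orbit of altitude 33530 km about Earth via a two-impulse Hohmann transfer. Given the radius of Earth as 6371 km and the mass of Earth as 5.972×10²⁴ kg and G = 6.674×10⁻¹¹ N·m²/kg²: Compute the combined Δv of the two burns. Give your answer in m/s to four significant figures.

Δv_total ≈ 3853 m/s

μ = GM = 6.674×10⁻¹¹ × 5.972×10²⁴ = 3.986×10¹⁴ m³/s².
r₁ = 6371 + 311.6 = 6682.6 km = 6.6826×10⁶ m.
r₂ = 6371 + 33530 = 39901 km = 3.9901×10⁷ m.
Transfer ellipse a_t = (r₁ + r₂)/2 = 2.329×10⁷ m.
At r₁: circular v_c1 = √(μ/r₁) = 7723 m/s; transfer-perigee v_p = √[μ(2/r₁ − 1/a_t)] = 10110 m/s.
Δv₁ = v_p − v_c1 = 2385 m/s.
At r₂: circular v_c2 = √(μ/r₂) = 3161 m/s; transfer-apogee v_a = √[μ(2/r₂ − 1/a_t)] = 1693 m/s.
Δv₂ = v_c2 − v_a = 1468 m/s.
Total Δv = Δv₁ + Δv₂ = 3853 m/s.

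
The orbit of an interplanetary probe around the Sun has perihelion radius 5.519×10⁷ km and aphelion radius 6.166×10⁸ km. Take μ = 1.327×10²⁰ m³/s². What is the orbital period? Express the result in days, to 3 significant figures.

Semi-major axis a = (r_p + r_a)/2 = (5.5190×10⁷ + 6.1660×10⁸)/2 = 3.3590×10⁸ km = 3.359×10¹¹ m.
By Kepler's third law T = 2π√(a³/μ) = 2π × 1.690×10⁷ = 1.062×10⁸ s.
= 1229 days.

T ≈ 1230 days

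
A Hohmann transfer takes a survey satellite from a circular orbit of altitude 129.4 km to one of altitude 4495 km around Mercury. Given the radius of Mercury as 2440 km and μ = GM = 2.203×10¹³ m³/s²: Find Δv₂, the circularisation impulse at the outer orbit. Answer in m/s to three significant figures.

r₁ = 2440 + 129.4 = 2569.4 km = 2.5694×10⁶ m.
r₂ = 2440 + 4495 = 6935.0 km = 6.9350×10⁶ m.
Transfer ellipse a_t = (r₁ + r₂)/2 = 4.752×10⁶ m.
At r₁: circular v_c1 = √(μ/r₁) = 2928 m/s; transfer-periherm v_p = √[μ(2/r₁ − 1/a_t)] = 3537 m/s.
At r₂: circular v_c2 = √(μ/r₂) = 1782 m/s; transfer-apoherm v_a = √[μ(2/r₂ − 1/a_t)] = 1311 m/s.
Δv₂ = v_c2 − v_a = 471.8 m/s.

Δv ≈ 472 m/s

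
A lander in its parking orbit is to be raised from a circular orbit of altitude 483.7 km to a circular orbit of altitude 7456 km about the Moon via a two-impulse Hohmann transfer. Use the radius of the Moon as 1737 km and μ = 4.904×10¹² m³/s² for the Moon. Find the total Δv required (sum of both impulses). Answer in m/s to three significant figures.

Δv_total ≈ 675 m/s

r₁ = 1737 + 483.7 = 2220.7 km = 2.2207×10⁶ m.
r₂ = 1737 + 7456 = 9193.0 km = 9.1930×10⁶ m.
Transfer ellipse a_t = (r₁ + r₂)/2 = 5.707×10⁶ m.
At r₁: circular v_c1 = √(μ/r₁) = 1486 m/s; transfer-perilune v_p = √[μ(2/r₁ − 1/a_t)] = 1886 m/s.
Δv₁ = v_p − v_c1 = 400.0 m/s.
At r₂: circular v_c2 = √(μ/r₂) = 730.4 m/s; transfer-apolune v_a = √[μ(2/r₂ − 1/a_t)] = 455.6 m/s.
Δv₂ = v_c2 − v_a = 274.8 m/s.
Total Δv = Δv₁ + Δv₂ = 674.8 m/s.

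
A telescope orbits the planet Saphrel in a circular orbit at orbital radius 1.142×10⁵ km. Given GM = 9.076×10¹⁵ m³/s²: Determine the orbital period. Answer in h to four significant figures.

T ≈ 22.36 h

r = 1.142×10⁵ km = 1.142×10⁸ m.
Kepler's third law: T = 2π√(r³/μ) = 2π√((1.142×10⁸)³ / 9.076×10¹⁵).
r³/μ = 1.641×10⁸ s², so T = 2π × 1.281×10⁴ = 8.049×10⁴ s.
Converting: 8.049×10⁴ s ÷ 3600 = 22.36 h.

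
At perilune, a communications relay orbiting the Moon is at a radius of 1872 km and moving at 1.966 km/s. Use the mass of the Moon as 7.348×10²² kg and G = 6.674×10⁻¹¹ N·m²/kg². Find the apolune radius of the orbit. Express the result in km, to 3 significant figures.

apolune radius ≈ 5270 km

μ = GM = 6.674×10⁻¹¹ × 7.348×10²² = 4.904×10¹² m³/s².
r_p = 1.872×10⁶ m.
Specific energy ε = v²/2 − μ/r = -6.871×10⁵ J/kg, so a = −μ/(2ε) = 3.569×10⁶ m.
The apsides satisfy r_p + r_a = 2a, so the apolune radius is 2a − r_p = 5.265×10⁶ m = 5265.2 km.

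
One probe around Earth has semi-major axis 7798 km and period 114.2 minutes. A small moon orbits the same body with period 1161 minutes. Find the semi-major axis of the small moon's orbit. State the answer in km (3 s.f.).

a₂ ≈ 36600 km

Kepler's third law: a³ ∝ T², so a₂ = a₁ (T₂/T₁)^(2/3).
T₂/T₁ = 10.17, (T₂/T₁)^(2/3) = 4.693.
a₂ = 7798 × 4.693 = 36600 km.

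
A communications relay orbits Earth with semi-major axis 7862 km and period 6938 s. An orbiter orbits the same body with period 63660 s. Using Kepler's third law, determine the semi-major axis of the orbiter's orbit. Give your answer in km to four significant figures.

a₂ ≈ 34460 km

Kepler's third law: a³ ∝ T², so a₂ = a₁ (T₂/T₁)^(2/3).
T₂/T₁ = 9.176, (T₂/T₁)^(2/3) = 4.383.
a₂ = 7862 × 4.383 = 34460 km.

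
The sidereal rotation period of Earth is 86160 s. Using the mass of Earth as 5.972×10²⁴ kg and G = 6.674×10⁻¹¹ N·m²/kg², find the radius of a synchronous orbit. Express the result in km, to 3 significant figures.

μ = GM = 6.674×10⁻¹¹ × 5.972×10²⁴ = 3.986×10¹⁴ m³/s².
A synchronous orbit has period T, so by Kepler's third law a = (μT²/4π²)^(1/3).
μT²/4π² = 3.986×10¹⁴ × (8.616×10⁴)² / 39.48 = 7.495×10²² m³.
a = 4.216×10⁷ m = 42162 km.

r_sync ≈ 42200 km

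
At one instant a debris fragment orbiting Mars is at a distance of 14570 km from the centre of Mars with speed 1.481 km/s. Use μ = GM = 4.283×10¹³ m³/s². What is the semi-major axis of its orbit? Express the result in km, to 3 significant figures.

r = 1.457×10⁷ m.
Specific orbital energy ε = v²/2 − μ/r = (1481)²/2 − 4.283×10¹³/1.457×10⁷ = -1.843×10⁶ J/kg.
Since ε = −μ/(2a), a = −μ/(2ε) = 1.162×10⁷ m = 11620 km.

a ≈ 11600 km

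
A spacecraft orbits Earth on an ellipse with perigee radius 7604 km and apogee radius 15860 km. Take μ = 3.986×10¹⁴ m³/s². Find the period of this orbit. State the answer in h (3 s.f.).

Semi-major axis a = (r_p + r_a)/2 = (7604.0 + 15860)/2 = 11732 km = 1.173×10⁷ m.
By Kepler's third law T = 2π√(a³/μ) = 2π × 2.013×10³ = 1.265×10⁴ s.
= 3.513 h.

T ≈ 3.51 h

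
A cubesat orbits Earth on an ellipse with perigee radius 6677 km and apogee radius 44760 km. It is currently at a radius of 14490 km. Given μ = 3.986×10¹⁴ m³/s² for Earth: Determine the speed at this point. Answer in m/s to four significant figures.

Semi-major axis a = (r_p + r_a)/2 = 25718 km = 2.572×10⁷ m.
Vis-viva: v² = μ(2/r − 1/a) = 3.986×10¹⁴ × (1.380×10⁻⁷ − 3.888×10⁻⁸) = 3.952×10⁷ m²/s².
v = 6286 m/s.

v ≈ 6286 m/s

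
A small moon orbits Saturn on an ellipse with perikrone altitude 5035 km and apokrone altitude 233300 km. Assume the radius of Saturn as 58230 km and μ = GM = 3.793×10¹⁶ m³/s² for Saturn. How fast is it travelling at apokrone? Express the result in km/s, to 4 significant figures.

v ≈ 6.812 km/s

r_p = 58230 + 5035 = 63265 km = 6.3265×10⁷ m.
r_a = 58230 + 233300 = 291530 km = 2.9153×10⁸ m.
Semi-major axis a = (r_p + r_a)/2 = 1.7740×10⁵ km = 1.774×10⁸ m.
Vis-viva: v² = μ(2/r − 1/a) = 3.793×10¹⁶ × (6.860×10⁻⁹ − 5.637×10⁻⁹) = 4.640×10⁷ m²/s².
v = 6812 m/s = 6.812 km/s.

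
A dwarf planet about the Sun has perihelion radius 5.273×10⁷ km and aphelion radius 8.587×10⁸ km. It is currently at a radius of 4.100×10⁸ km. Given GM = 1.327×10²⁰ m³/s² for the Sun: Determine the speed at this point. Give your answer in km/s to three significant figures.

v ≈ 18.9 km/s

Semi-major axis a = (r_p + r_a)/2 = 4.5572×10⁸ km = 4.557×10¹¹ m.
Vis-viva: v² = μ(2/r − 1/a) = 1.327×10²⁰ × (4.878×10⁻¹² − 2.194×10⁻¹²) = 3.561×10⁸ m²/s².
v = 18870 m/s = 18.87 km/s.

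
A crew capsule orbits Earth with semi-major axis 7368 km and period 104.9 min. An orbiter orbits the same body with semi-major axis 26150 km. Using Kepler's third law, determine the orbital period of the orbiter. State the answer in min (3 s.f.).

T₂ ≈ 701 min

Kepler's third law: T² ∝ a³, so T₂ = T₁ (a₂/a₁)^(3/2).
a₂/a₁ = 3.549, (a₂/a₁)^(3/2) = 6.686.
T₂ = 104.9 × 6.686 = 701.4 min.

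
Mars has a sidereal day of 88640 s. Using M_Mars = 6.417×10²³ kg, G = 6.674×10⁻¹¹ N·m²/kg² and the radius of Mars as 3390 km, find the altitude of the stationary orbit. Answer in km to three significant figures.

μ = GM = 6.674×10⁻¹¹ × 6.417×10²³ = 4.283×10¹³ m³/s².
A synchronous orbit has period T, so by Kepler's third law a = (μT²/4π²)^(1/3).
μT²/4π² = 4.283×10¹³ × (8.864×10⁴)² / 39.48 = 8.524×10²¹ m³.
a = 2.043×10⁷ m = 20427 km.
Altitude h = a − R = 20427 − 3390 = 17037 km.

h_sync ≈ 17000 km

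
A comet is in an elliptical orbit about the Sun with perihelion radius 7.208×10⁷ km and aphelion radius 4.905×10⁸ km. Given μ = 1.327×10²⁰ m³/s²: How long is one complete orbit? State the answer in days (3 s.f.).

Semi-major axis a = (r_p + r_a)/2 = (7.2080×10⁷ + 4.9050×10⁸)/2 = 2.8129×10⁸ km = 2.813×10¹¹ m.
By Kepler's third law T = 2π√(a³/μ) = 2π × 1.295×10⁷ = 8.137×10⁷ s.
= 941.8 days.

T ≈ 942 days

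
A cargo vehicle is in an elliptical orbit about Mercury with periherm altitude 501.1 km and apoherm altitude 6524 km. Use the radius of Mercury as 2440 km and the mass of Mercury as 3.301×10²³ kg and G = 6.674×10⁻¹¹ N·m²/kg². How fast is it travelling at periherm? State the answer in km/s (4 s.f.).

μ = GM = 6.674×10⁻¹¹ × 3.301×10²³ = 2.203×10¹³ m³/s².
r_p = 2440 + 501.1 = 2941.1 km = 2.9411×10⁶ m.
r_a = 2440 + 6524 = 8964.0 km = 8.9640×10⁶ m.
Semi-major axis a = (r_p + r_a)/2 = 5952.6 km = 5.953×10⁶ m.
Vis-viva: v² = μ(2/r − 1/a) = 2.203×10¹³ × (6.800×10⁻⁷ − 1.680×10⁻⁷) = 1.128×10⁷ m²/s².
v = 3359 m/s = 3.359 km/s.

v ≈ 3.359 km/s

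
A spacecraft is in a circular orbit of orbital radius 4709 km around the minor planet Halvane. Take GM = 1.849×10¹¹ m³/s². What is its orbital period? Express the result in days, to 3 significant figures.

r = 4709 km = 4.709×10⁶ m.
Kepler's third law: T = 2π√(r³/μ) = 2π√((4.709×10⁶)³ / 1.849×10¹¹).
r³/μ = 5.647×10⁸ s², so T = 2π × 2.376×10⁴ = 1.493×10⁵ s.
Converting: 1.493×10⁵ s ÷ 86400 = 1.728 days.

T ≈ 1.73 days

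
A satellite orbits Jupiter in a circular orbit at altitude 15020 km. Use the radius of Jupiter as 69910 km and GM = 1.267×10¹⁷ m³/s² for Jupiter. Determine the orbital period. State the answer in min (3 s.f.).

T ≈ 230 min

r = 69910 + 15020 = 84930 km = 8.4930×10⁷ m.
Kepler's third law: T = 2π√(r³/μ) = 2π√((8.493×10⁷)³ / 1.267×10¹⁷).
r³/μ = 4.835×10⁶ s², so T = 2π × 2.199×10³ = 1.382×10⁴ s.
Converting: 1.382×10⁴ s ÷ 60.00 = 230.3 min.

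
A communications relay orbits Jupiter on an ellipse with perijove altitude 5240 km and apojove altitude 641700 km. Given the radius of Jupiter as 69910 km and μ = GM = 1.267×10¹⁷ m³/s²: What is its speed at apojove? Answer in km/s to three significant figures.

r_p = 69910 + 5240 = 75150 km = 7.5150×10⁷ m.
r_a = 69910 + 641700 = 711610 km = 7.1161×10⁸ m.
Semi-major axis a = (r_p + r_a)/2 = 3.9338×10⁵ km = 3.934×10⁸ m.
Vis-viva: v² = μ(2/r − 1/a) = 1.267×10¹⁷ × (2.811×10⁻⁹ − 2.542×10⁻⁹) = 3.401×10⁷ m²/s².
v = 5832 m/s = 5.832 km/s.

v ≈ 5.83 km/s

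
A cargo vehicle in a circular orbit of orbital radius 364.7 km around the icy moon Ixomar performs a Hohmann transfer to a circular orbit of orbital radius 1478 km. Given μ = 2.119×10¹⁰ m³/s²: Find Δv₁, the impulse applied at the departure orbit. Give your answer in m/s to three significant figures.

Δv ≈ 64.3 m/s

r₁ = 364.7 km = 3.647×10⁵ m.
r₂ = 1478 km = 1.478×10⁶ m.
Transfer ellipse a_t = (r₁ + r₂)/2 = 9.214×10⁵ m.
At r₁: circular v_c1 = √(μ/r₁) = 241.0 m/s; transfer-periapsis v_p = √[μ(2/r₁ − 1/a_t)] = 305.3 m/s.
Δv₁ = v_p − v_c1 = 64.25 m/s.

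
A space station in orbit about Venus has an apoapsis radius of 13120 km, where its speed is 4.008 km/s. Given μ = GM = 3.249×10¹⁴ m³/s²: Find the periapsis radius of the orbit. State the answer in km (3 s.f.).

periapsis radius ≈ 6300 km

r_a = 1.312×10⁷ m.
Specific energy ε = v²/2 − μ/r = -1.673×10⁷ J/kg, so a = −μ/(2ε) = 9.709×10⁶ m.
The apsides satisfy r_p + r_a = 2a, so the periapsis radius is 2a − r_a = 6.298×10⁶ m = 6298.2 km.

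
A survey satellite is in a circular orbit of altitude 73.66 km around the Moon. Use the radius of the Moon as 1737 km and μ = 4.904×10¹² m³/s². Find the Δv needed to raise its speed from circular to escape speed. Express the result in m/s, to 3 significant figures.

Δv ≈ 682 m/s

r = 1737 + 73.66 = 1810.7 km = 1.8107×10⁶ m.
Circular speed v_c = √(μ/r) = 1646 m/s.
Escape speed v_esc = √(2μ/r) = √2 × v_c = 2327 m/s.
Δv = v_esc − v_c = 681.7 m/s.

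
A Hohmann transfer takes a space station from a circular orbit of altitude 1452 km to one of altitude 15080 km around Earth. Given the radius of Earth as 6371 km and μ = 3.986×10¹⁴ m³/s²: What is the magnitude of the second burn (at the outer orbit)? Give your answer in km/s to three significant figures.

r₁ = 6371 + 1452 = 7823.0 km = 7.8230×10⁶ m.
r₂ = 6371 + 15080 = 21451 km = 2.1451×10⁷ m.
Transfer ellipse a_t = (r₁ + r₂)/2 = 1.464×10⁷ m.
At r₁: circular v_c1 = √(μ/r₁) = 7138 m/s; transfer-perigee v_p = √[μ(2/r₁ − 1/a_t)] = 8641 m/s.
At r₂: circular v_c2 = √(μ/r₂) = 4311 m/s; transfer-apogee v_a = √[μ(2/r₂ − 1/a_t)] = 3151 m/s.
Δv₂ = v_c2 − v_a = 1159 m/s.
= 1.159 km/s.

Δv ≈ 1.16 km/s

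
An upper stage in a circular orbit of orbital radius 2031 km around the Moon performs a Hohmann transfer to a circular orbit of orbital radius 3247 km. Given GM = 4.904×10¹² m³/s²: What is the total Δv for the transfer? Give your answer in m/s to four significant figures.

r₁ = 2031 km = 2.031×10⁶ m.
r₂ = 3247 km = 3.247×10⁶ m.
Transfer ellipse a_t = (r₁ + r₂)/2 = 2.639×10⁶ m.
At r₁: circular v_c1 = √(μ/r₁) = 1554 m/s; transfer-perilune v_p = √[μ(2/r₁ − 1/a_t)] = 1724 m/s.
Δv₁ = v_p − v_c1 = 169.7 m/s.
At r₂: circular v_c2 = √(μ/r₂) = 1229 m/s; transfer-apolune v_a = √[μ(2/r₂ − 1/a_t)] = 1078 m/s.
Δv₂ = v_c2 − v_a = 150.8 m/s.
Total Δv = Δv₁ + Δv₂ = 320.6 m/s.

Δv_total ≈ 320.6 m/s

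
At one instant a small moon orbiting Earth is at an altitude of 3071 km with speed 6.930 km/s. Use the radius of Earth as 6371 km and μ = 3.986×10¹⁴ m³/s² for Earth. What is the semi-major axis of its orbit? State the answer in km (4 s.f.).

a ≈ 10950 km

r = 6371 + 3071 = 9442.0 km = 9.442×10⁶ m.
Vis-viva rearranged: 1/a = 2/r − v²/μ = 2.118×10⁻⁷ − 1.205×10⁻⁷ = 9.134×10⁻⁸ m⁻¹.
a = 1.095×10⁷ m = 10949 km.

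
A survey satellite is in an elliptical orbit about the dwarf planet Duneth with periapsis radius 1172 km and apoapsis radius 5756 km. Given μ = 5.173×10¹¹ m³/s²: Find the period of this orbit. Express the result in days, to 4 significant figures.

T ≈ 0.6519 days

Semi-major axis a = (r_p + r_a)/2 = (1172.0 + 5756.0)/2 = 3464.0 km = 3.464×10⁶ m.
By Kepler's third law T = 2π√(a³/μ) = 2π × 8.964×10³ = 5.632×10⁴ s.
= 0.6519 days.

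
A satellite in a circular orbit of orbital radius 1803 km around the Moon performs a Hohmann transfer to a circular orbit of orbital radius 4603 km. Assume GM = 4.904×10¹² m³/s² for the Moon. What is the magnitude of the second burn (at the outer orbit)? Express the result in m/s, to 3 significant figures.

Δv ≈ 258 m/s

r₁ = 1803 km = 1.803×10⁶ m.
r₂ = 4603 km = 4.603×10⁶ m.
Transfer ellipse a_t = (r₁ + r₂)/2 = 3.203×10⁶ m.
At r₁: circular v_c1 = √(μ/r₁) = 1649 m/s; transfer-perilune v_p = √[μ(2/r₁ − 1/a_t)] = 1977 m/s.
At r₂: circular v_c2 = √(μ/r₂) = 1032 m/s; transfer-apolune v_a = √[μ(2/r₂ − 1/a_t)] = 774.4 m/s.
Δv₂ = v_c2 − v_a = 257.8 m/s.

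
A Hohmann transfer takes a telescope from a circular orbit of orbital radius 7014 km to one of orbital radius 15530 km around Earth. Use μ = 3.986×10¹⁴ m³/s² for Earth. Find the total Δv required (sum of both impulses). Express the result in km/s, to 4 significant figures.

r₁ = 7014 km = 7.014×10⁶ m.
r₂ = 15530 km = 1.553×10⁷ m.
Transfer ellipse a_t = (r₁ + r₂)/2 = 1.127×10⁷ m.
At r₁: circular v_c1 = √(μ/r₁) = 7539 m/s; transfer-perigee v_p = √[μ(2/r₁ − 1/a_t)] = 8849 m/s.
Δv₁ = v_p − v_c1 = 1310 m/s.
At r₂: circular v_c2 = √(μ/r₂) = 5066 m/s; transfer-apogee v_a = √[μ(2/r₂ − 1/a_t)] = 3996 m/s.
Δv₂ = v_c2 − v_a = 1070 m/s.
Total Δv = Δv₁ + Δv₂ = 2380 m/s = 2.380 km/s.

Δv_total ≈ 2.380 km/s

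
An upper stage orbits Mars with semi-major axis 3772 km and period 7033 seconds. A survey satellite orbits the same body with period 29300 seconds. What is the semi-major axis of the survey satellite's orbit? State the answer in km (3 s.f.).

Kepler's third law: a³ ∝ T², so a₂ = a₁ (T₂/T₁)^(2/3).
T₂/T₁ = 4.166, (T₂/T₁)^(2/3) = 2.589.
a₂ = 3772 × 2.589 = 9766 km.

a₂ ≈ 9770 km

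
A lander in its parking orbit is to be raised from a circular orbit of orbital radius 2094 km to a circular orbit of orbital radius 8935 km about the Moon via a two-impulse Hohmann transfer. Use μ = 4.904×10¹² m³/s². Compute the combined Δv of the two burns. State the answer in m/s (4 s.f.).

r₁ = 2094 km = 2.094×10⁶ m.
r₂ = 8935 km = 8.935×10⁶ m.
Transfer ellipse a_t = (r₁ + r₂)/2 = 5.514×10⁶ m.
At r₁: circular v_c1 = √(μ/r₁) = 1530 m/s; transfer-perilune v_p = √[μ(2/r₁ − 1/a_t)] = 1948 m/s.
Δv₁ = v_p − v_c1 = 417.6 m/s.
At r₂: circular v_c2 = √(μ/r₂) = 740.8 m/s; transfer-apolune v_a = √[μ(2/r₂ − 1/a_t)] = 456.5 m/s.
Δv₂ = v_c2 − v_a = 284.3 m/s.
Total Δv = Δv₁ + Δv₂ = 702.0 m/s.

Δv_total ≈ 702.0 m/s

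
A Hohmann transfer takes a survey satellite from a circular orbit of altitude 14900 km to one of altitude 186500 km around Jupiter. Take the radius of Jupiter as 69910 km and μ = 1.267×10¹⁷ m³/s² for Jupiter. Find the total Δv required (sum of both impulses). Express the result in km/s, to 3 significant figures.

Δv_total ≈ 15.3 km/s

r₁ = 69910 + 14900 = 84810 km = 8.4810×10⁷ m.
r₂ = 69910 + 186500 = 256410 km = 2.5641×10⁸ m.
Transfer ellipse a_t = (r₁ + r₂)/2 = 1.706×10⁸ m.
At r₁: circular v_c1 = √(μ/r₁) = 38650 m/s; transfer-perijove v_p = √[μ(2/r₁ − 1/a_t)] = 47380 m/s.
Δv₁ = v_p − v_c1 = 8732 m/s.
At r₂: circular v_c2 = √(μ/r₂) = 22230 m/s; transfer-apojove v_a = √[μ(2/r₂ − 1/a_t)] = 15670 m/s.
Δv₂ = v_c2 − v_a = 6556 m/s.
Total Δv = Δv₁ + Δv₂ = 15290 m/s = 15.29 km/s.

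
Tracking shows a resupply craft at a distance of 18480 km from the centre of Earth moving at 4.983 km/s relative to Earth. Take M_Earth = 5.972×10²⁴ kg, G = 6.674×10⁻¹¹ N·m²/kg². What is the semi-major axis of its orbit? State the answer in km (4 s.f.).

μ = GM = 6.674×10⁻¹¹ × 5.972×10²⁴ = 3.986×10¹⁴ m³/s².
r = 1.848×10⁷ m.
Vis-viva rearranged: 1/a = 2/r − v²/μ = 1.082×10⁻⁷ − 6.230×10⁻⁸ = 4.593×10⁻⁸ m⁻¹.
a = 2.177×10⁷ m = 21774 km.

a ≈ 21770 km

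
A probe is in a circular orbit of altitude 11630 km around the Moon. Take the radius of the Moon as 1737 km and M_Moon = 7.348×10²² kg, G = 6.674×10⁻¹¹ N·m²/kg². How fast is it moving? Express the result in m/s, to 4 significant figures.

μ = GM = 6.674×10⁻¹¹ × 7.348×10²² = 4.904×10¹² m³/s².
r = 1737 + 11630 = 13367 km = 1.3367×10⁷ m.
For a circular orbit v = √(μ/r) = √(4.904×10¹² / 1.337×10⁷) = √(3.669×10⁵) = 605.7 m/s.

v ≈ 605.7 m/s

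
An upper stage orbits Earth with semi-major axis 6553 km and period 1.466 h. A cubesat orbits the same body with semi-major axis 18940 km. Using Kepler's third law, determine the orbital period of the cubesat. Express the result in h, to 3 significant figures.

T₂ ≈ 7.20 h

Kepler's third law: T² ∝ a³, so T₂ = T₁ (a₂/a₁)^(3/2).
a₂/a₁ = 2.890, (a₂/a₁)^(3/2) = 4.914.
T₂ = 1.466 × 4.914 = 7.204 h.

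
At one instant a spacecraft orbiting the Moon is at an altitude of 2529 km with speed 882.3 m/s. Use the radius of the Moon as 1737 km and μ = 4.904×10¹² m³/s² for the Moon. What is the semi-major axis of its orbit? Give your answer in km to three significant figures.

a ≈ 3220 km

r = 1737 + 2529 = 4266.0 km = 4.266×10⁶ m.
Vis-viva rearranged: 1/a = 2/r − v²/μ = 4.688×10⁻⁷ − 1.587×10⁻⁷ = 3.101×10⁻⁷ m⁻¹.
a = 3.225×10⁶ m = 3224.9 km.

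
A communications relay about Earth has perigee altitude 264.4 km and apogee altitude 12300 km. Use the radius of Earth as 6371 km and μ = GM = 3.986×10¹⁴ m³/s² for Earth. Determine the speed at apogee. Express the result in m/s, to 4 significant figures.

v ≈ 3346 m/s

r_p = 6371 + 264.4 = 6635.4 km = 6.6354×10⁶ m.
r_a = 6371 + 12300 = 18671 km = 1.8671×10⁷ m.
Semi-major axis a = (r_p + r_a)/2 = 12653 km = 1.265×10⁷ m.
Vis-viva: v² = μ(2/r − 1/a) = 3.986×10¹⁴ × (1.071×10⁻⁷ − 7.903×10⁻⁸) = 1.120×10⁷ m²/s².
v = 3346 m/s.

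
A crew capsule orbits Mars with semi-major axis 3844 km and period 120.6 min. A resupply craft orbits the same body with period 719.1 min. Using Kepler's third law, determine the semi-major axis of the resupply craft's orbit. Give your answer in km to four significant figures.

a₂ ≈ 12640 km

Kepler's third law: a³ ∝ T², so a₂ = a₁ (T₂/T₁)^(2/3).
T₂/T₁ = 5.963, (T₂/T₁)^(2/3) = 3.288.
a₂ = 3844 × 3.288 = 12640 km.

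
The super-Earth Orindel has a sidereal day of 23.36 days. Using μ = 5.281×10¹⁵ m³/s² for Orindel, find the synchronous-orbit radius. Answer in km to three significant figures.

T = 23.36 days = 2.018×10⁶ s.
A synchronous orbit has period T, so by Kepler's third law a = (μT²/4π²)^(1/3).
μT²/4π² = 5.281×10¹⁵ × (2.018×10⁶)² / 39.48 = 5.449×10²⁶ m³.
a = 8.168×10⁸ m = 8.1679×10⁵ km.

r_sync ≈ 8.17×10⁵ km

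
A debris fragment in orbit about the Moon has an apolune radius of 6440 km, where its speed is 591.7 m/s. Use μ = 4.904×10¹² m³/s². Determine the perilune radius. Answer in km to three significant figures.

perilune radius ≈ 1920 km

r_a = 6.440×10⁶ m.
Specific energy ε = v²/2 − μ/r = -5.864×10⁵ J/kg, so a = −μ/(2ε) = 4.181×10⁶ m.
The apsides satisfy r_p + r_a = 2a, so the perilune radius is 2a − r_a = 1.922×10⁶ m = 1922.4 km.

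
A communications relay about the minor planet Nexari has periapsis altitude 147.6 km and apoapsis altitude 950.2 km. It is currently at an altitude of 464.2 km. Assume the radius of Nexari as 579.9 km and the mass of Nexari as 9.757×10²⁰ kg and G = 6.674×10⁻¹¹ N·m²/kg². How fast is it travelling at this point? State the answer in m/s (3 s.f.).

μ = GM = 6.674×10⁻¹¹ × 9.757×10²⁰ = 6.512×10¹⁰ m³/s².
r_p = 579.9 + 147.6 = 727.50 km = 7.2750×10⁵ m.
r_a = 579.9 + 950.2 = 1530.1 km = 1.5301×10⁶ m.
r = 579.9 + 464.2 = 1044.1 km = 1.044×10⁶ m.
Semi-major axis a = (r_p + r_a)/2 = 1128.8 km = 1.129×10⁶ m.
Vis-viva: v² = μ(2/r − 1/a) = 6.512×10¹⁰ × (1.916×10⁻⁶ − 8.859×10⁻⁷) = 6.705×10⁴ m²/s².
v = 258.9 m/s.

v ≈ 259 m/s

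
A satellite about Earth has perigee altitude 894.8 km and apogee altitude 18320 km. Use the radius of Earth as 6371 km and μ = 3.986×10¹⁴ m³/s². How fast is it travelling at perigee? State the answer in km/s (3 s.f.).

v ≈ 9.21 km/s

r_p = 6371 + 894.8 = 7265.8 km = 7.2658×10⁶ m.
r_a = 6371 + 18320 = 24691 km = 2.4691×10⁷ m.
Semi-major axis a = (r_p + r_a)/2 = 15978 km = 1.598×10⁷ m.
Vis-viva: v² = μ(2/r − 1/a) = 3.986×10¹⁴ × (2.753×10⁻⁷ − 6.258×10⁻⁸) = 8.477×10⁷ m²/s².
v = 9207 m/s = 9.207 km/s.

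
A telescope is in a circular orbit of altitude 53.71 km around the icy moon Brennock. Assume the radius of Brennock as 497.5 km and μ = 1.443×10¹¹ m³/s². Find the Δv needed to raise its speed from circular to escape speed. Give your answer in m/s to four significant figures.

Δv ≈ 211.9 m/s

r = 497.5 + 53.71 = 551.21 km = 5.5121×10⁵ m.
Circular speed v_c = √(μ/r) = 511.7 m/s.
Escape speed v_esc = √(2μ/r) = √2 × v_c = 723.6 m/s.
Δv = v_esc − v_c = 211.9 m/s.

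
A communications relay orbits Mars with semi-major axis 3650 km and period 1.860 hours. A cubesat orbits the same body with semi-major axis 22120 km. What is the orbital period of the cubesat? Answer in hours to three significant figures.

Kepler's third law: T² ∝ a³, so T₂ = T₁ (a₂/a₁)^(3/2).
a₂/a₁ = 6.060, (a₂/a₁)^(3/2) = 14.92.
T₂ = 1.860 × 14.92 = 27.75 hours.

T₂ ≈ 27.7 hours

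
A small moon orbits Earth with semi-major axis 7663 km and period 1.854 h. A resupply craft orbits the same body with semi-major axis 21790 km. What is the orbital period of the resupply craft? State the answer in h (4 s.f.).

T₂ ≈ 8.890 h

Kepler's third law: T² ∝ a³, so T₂ = T₁ (a₂/a₁)^(3/2).
a₂/a₁ = 2.844, (a₂/a₁)^(3/2) = 4.795.
T₂ = 1.854 × 4.795 = 8.890 h.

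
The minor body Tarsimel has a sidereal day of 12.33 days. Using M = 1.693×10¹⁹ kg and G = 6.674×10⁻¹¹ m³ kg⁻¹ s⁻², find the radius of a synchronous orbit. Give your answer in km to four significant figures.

μ = GM = 6.674×10⁻¹¹ × 1.693×10¹⁹ = 1.130×10⁹ m³/s².
T = 12.33 days = 1.065×10⁶ s.
A synchronous orbit has period T, so by Kepler's third law a = (μT²/4π²)^(1/3).
μT²/4π² = 1.130×10⁹ × (1.065×10⁶)² / 39.48 = 3.248×10¹⁹ m³.
a = 3.191×10⁶ m = 3190.6 km.

r_sync ≈ 3191 km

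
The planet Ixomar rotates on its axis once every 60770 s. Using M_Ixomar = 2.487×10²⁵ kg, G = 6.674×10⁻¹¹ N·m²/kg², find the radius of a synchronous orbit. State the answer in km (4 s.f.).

r_sync ≈ 53750 km

μ = GM = 6.674×10⁻¹¹ × 2.487×10²⁵ = 1.660×10¹⁵ m³/s².
A synchronous orbit has period T, so by Kepler's third law a = (μT²/4π²)^(1/3).
μT²/4π² = 1.660×10¹⁵ × (6.077×10⁴)² / 39.48 = 1.553×10²³ m³.
a = 5.375×10⁷ m = 53748 km.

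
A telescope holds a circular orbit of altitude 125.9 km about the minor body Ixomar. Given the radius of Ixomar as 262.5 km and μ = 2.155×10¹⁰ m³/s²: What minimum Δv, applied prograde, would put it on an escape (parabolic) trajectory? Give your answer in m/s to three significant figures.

Δv ≈ 97.6 m/s

r = 262.5 + 125.9 = 388.40 km = 3.8840×10⁵ m.
Circular speed v_c = √(μ/r) = 235.6 m/s.
Escape speed v_esc = √(2μ/r) = √2 × v_c = 333.1 m/s.
Δv = v_esc − v_c = 97.57 m/s.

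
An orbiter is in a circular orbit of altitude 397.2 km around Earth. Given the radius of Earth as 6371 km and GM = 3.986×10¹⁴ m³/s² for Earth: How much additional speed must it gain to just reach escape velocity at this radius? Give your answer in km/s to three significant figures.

Δv ≈ 3.18 km/s

r = 6371 + 397.2 = 6768.2 km = 6.7682×10⁶ m.
Circular speed v_c = √(μ/r) = 7674 m/s.
Escape speed v_esc = √(2μ/r) = √2 × v_c = 10850 m/s.
Δv = v_esc − v_c = 3179 m/s = 3.179 km/s.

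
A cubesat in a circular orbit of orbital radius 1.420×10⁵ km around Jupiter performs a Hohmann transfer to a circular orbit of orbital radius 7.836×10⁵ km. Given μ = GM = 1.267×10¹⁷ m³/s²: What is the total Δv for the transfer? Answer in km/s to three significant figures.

r₁ = 1.420×10⁵ km = 1.420×10⁸ m.
r₂ = 7.836×10⁵ km = 7.836×10⁸ m.
Transfer ellipse a_t = (r₁ + r₂)/2 = 4.628×10⁸ m.
At r₁: circular v_c1 = √(μ/r₁) = 29870 m/s; transfer-perijove v_p = √[μ(2/r₁ − 1/a_t)] = 38870 m/s.
Δv₁ = v_p − v_c1 = 8998 m/s.
At r₂: circular v_c2 = √(μ/r₂) = 12720 m/s; transfer-apojove v_a = √[μ(2/r₂ − 1/a_t)] = 7044 m/s.
Δv₂ = v_c2 − v_a = 5672 m/s.
Total Δv = Δv₁ + Δv₂ = 14670 m/s = 14.67 km/s.

Δv_total ≈ 14.7 km/s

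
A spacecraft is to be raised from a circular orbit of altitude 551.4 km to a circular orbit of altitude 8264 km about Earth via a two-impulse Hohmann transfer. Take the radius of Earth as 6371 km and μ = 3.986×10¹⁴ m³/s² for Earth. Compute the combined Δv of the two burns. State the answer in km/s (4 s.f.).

r₁ = 6371 + 551.4 = 6922.4 km = 6.9224×10⁶ m.
r₂ = 6371 + 8264 = 14635 km = 1.4635×10⁷ m.
Transfer ellipse a_t = (r₁ + r₂)/2 = 1.078×10⁷ m.
At r₁: circular v_c1 = √(μ/r₁) = 7588 m/s; transfer-perigee v_p = √[μ(2/r₁ − 1/a_t)] = 8842 m/s.
Δv₁ = v_p − v_c1 = 1254 m/s.
At r₂: circular v_c2 = √(μ/r₂) = 5219 m/s; transfer-apogee v_a = √[μ(2/r₂ − 1/a_t)] = 4182 m/s.
Δv₂ = v_c2 − v_a = 1036 m/s.
Total Δv = Δv₁ + Δv₂ = 2290 m/s = 2.290 km/s.

Δv_total ≈ 2.290 km/s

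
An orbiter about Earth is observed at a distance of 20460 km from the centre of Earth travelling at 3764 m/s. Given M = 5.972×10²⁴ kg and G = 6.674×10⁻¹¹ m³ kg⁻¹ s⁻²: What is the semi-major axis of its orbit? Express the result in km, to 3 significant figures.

a ≈ 16100 km

μ = GM = 6.674×10⁻¹¹ × 5.972×10²⁴ = 3.986×10¹⁴ m³/s².
r = 2.046×10⁷ m.
Vis-viva rearranged: 1/a = 2/r − v²/μ = 9.775×10⁻⁸ − 3.555×10⁻⁸ = 6.221×10⁻⁸ m⁻¹.
a = 1.608×10⁷ m = 16076 km.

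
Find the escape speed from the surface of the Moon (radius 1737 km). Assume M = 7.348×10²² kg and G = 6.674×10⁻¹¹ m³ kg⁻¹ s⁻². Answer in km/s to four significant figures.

μ = GM = 6.674×10⁻¹¹ × 7.348×10²² = 4.904×10¹² m³/s².
r = R = 1.737×10⁶ m.
Escape speed v_esc = √(2μ/r) = √(2 × 4.904×10¹² / 1.737×10⁶) = √(5.647×10⁶) = 2376 m/s.
= 2.376 km/s.

v_esc ≈ 2.376 km/s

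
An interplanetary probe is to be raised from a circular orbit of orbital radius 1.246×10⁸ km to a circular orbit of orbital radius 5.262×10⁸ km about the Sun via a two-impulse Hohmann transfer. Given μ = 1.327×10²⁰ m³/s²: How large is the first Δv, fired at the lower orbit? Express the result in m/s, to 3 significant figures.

r₁ = 1.246×10⁸ km = 1.246×10¹¹ m.
r₂ = 5.262×10⁸ km = 5.262×10¹¹ m.
Transfer ellipse a_t = (r₁ + r₂)/2 = 3.254×10¹¹ m.
At r₁: circular v_c1 = √(μ/r₁) = 32630 m/s; transfer-perihelion v_p = √[μ(2/r₁ − 1/a_t)] = 41500 m/s.
Δv₁ = v_p − v_c1 = 8865 m/s.

Δv ≈ 8870 m/s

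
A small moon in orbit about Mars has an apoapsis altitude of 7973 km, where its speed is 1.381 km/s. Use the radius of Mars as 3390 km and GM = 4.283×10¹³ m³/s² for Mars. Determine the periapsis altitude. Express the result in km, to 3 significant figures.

periapsis altitude ≈ 458 km

r_a = 3390 + 7973 = 11363 km = 1.136×10⁷ m.
Specific energy ε = v²/2 − μ/r = -2.816×10⁶ J/kg, so a = −μ/(2ε) = 7.606×10⁶ m.
The apsides satisfy r_p + r_a = 2a, so the periapsis radius is 2a − r_a = 3.848×10⁶ m = 3848.3 km.
Periapsis altitude = 3848.3 − 3390 = 458.30 km.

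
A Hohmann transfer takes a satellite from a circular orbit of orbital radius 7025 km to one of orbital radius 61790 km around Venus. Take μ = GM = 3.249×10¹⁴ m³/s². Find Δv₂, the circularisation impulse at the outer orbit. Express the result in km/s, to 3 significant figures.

Δv ≈ 1.26 km/s

r₁ = 7025 km = 7.025×10⁶ m.
r₂ = 61790 km = 6.179×10⁷ m.
Transfer ellipse a_t = (r₁ + r₂)/2 = 3.441×10⁷ m.
At r₁: circular v_c1 = √(μ/r₁) = 6801 m/s; transfer-periapsis v_p = √[μ(2/r₁ − 1/a_t)] = 9113 m/s.
At r₂: circular v_c2 = √(μ/r₂) = 2293 m/s; transfer-apoapsis v_a = √[μ(2/r₂ − 1/a_t)] = 1036 m/s.
Δv₂ = v_c2 − v_a = 1257 m/s.
= 1.257 km/s.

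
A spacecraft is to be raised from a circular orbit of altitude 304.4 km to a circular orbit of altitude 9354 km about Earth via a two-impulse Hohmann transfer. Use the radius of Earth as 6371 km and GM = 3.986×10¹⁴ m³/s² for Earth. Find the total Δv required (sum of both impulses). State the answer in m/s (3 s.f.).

r₁ = 6371 + 304.4 = 6675.4 km = 6.6754×10⁶ m.
r₂ = 6371 + 9354 = 15725 km = 1.5725×10⁷ m.
Transfer ellipse a_t = (r₁ + r₂)/2 = 1.120×10⁷ m.
At r₁: circular v_c1 = √(μ/r₁) = 7727 m/s; transfer-perigee v_p = √[μ(2/r₁ − 1/a_t)] = 9156 m/s.
Δv₁ = v_p − v_c1 = 1429 m/s.
At r₂: circular v_c2 = √(μ/r₂) = 5035 m/s; transfer-apogee v_a = √[μ(2/r₂ − 1/a_t)] = 3887 m/s.
Δv₂ = v_c2 − v_a = 1148 m/s.
Total Δv = Δv₁ + Δv₂ = 2577 m/s.

Δv_total ≈ 2580 m/s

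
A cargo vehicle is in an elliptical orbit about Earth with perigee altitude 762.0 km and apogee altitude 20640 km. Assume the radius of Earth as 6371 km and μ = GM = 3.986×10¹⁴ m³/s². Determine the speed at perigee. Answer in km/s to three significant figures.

v ≈ 9.40 km/s

r_p = 6371 + 762.0 = 7133.0 km = 7.1330×10⁶ m.
r_a = 6371 + 20640 = 27011 km = 2.7011×10⁷ m.
Semi-major axis a = (r_p + r_a)/2 = 17072 km = 1.707×10⁷ m.
Vis-viva: v² = μ(2/r − 1/a) = 3.986×10¹⁴ × (2.804×10⁻⁷ − 5.858×10⁻⁸) = 8.841×10⁷ m²/s².
v = 9403 m/s = 9.403 km/s.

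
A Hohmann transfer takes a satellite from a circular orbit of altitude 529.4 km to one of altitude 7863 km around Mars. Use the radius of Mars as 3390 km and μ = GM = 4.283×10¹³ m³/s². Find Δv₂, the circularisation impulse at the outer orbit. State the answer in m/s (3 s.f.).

Δv ≈ 549 m/s

r₁ = 3390 + 529.4 = 3919.4 km = 3.9194×10⁶ m.
r₂ = 3390 + 7863 = 11253 km = 1.1253×10⁷ m.
Transfer ellipse a_t = (r₁ + r₂)/2 = 7.586×10⁶ m.
At r₁: circular v_c1 = √(μ/r₁) = 3306 m/s; transfer-periapsis v_p = √[μ(2/r₁ − 1/a_t)] = 4026 m/s.
At r₂: circular v_c2 = √(μ/r₂) = 1951 m/s; transfer-apoapsis v_a = √[μ(2/r₂ − 1/a_t)] = 1402 m/s.
Δv₂ = v_c2 − v_a = 548.6 m/s.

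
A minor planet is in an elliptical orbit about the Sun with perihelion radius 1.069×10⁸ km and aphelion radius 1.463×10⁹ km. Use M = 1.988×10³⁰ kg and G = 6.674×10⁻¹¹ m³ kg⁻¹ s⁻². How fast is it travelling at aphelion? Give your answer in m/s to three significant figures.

v ≈ 3510 m/s

μ = GM = 6.674×10⁻¹¹ × 1.988×10³⁰ = 1.327×10²⁰ m³/s².
Semi-major axis a = (r_p + r_a)/2 = 7.8495×10⁸ km = 7.850×10¹¹ m.
Vis-viva: v² = μ(2/r − 1/a) = 1.327×10²⁰ × (1.367×10⁻¹² − 1.274×10⁻¹²) = 1.235×10⁷ m²/s².
v = 3514 m/s.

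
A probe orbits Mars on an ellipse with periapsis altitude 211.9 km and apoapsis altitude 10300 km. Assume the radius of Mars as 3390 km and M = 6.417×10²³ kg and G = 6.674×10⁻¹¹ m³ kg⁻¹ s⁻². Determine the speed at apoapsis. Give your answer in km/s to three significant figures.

v ≈ 1.14 km/s

μ = GM = 6.674×10⁻¹¹ × 6.417×10²³ = 4.283×10¹³ m³/s².
r_p = 3390 + 211.9 = 3601.9 km = 3.6019×10⁶ m.
r_a = 3390 + 10300 = 13690 km = 1.3690×10⁷ m.
Semi-major axis a = (r_p + r_a)/2 = 8646.0 km = 8.646×10⁶ m.
Vis-viva: v² = μ(2/r − 1/a) = 4.283×10¹³ × (1.461×10⁻⁷ − 1.157×10⁻⁷) = 1.303×10⁶ m²/s².
v = 1142 m/s = 1.142 km/s.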